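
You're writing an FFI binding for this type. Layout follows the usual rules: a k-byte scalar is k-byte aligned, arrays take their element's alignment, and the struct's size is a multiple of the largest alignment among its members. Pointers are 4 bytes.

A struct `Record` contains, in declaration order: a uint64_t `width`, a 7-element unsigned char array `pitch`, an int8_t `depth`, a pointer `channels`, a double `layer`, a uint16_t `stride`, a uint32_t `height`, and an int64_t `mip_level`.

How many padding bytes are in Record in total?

6

width at 0 (size 8, align 8) → ends 8
pitch at 8 (size 7, align 1) → ends 15
depth at 15 (size 1, align 1) → ends 16
channels at 16 (size 4, align 4) → ends 20
pad 4 to align 8 for layer
layer at 24 (size 8, align 8) → ends 32
stride at 32 (size 2, align 2) → ends 34
pad 2 to align 4 for height
height at 36 (size 4, align 4) → ends 40
mip_level at 40 (size 8, align 8) → ends 48
total 48 bytes, alignment 8
data bytes 42, size 48 → padding 6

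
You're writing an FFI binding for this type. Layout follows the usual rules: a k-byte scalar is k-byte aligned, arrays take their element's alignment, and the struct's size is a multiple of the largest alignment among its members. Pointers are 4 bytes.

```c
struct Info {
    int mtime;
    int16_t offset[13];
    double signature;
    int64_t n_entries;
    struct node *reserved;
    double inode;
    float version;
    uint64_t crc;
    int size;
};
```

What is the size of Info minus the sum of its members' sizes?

14

@0: mtime [4B, align 4] → 4
@4: offset [26B, align 2] → 30
+2 pad (align 8)
@32: signature [8B, align 8] → 40
@40: n_entries [8B, align 8] → 48
@48: reserved [4B, align 4] → 52
+4 pad (align 8)
@56: inode [8B, align 8] → 64
@64: version [4B, align 4] → 68
+4 pad (align 8)
@72: crc [8B, align 8] → 80
@80: size [4B, align 4] → 84
+4 tail pad (align 8)
size 88, align 8
data bytes 74, size 88 → padding 14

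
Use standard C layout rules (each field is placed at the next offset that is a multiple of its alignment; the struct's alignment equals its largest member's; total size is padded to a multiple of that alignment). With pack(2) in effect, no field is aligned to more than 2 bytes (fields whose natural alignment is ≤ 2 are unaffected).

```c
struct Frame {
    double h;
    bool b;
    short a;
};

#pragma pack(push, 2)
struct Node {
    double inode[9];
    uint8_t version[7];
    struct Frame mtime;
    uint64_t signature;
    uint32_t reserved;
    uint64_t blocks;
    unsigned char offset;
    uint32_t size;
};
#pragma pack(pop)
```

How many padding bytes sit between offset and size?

1

Frame: @0: h [8B, align 8] → 8; @8: b [1B, align 1] → 9; +1 pad (align 2); @10: a [2B, align 2] → 12; +4 tail pad (align 8); size 16, align 8
@0: inode [72B, align 2] → 72
@72: version [7B, align 1] → 79
+1 pad (align 2)
@80: mtime [16B, align 2] → 96
@96: signature [8B, align 2] → 104
@104: reserved [4B, align 2] → 108
@108: blocks [8B, align 2] → 116
@116: offset [1B, align 1] → 117
+1 pad (align 2)
@118: size [4B, align 2] → 122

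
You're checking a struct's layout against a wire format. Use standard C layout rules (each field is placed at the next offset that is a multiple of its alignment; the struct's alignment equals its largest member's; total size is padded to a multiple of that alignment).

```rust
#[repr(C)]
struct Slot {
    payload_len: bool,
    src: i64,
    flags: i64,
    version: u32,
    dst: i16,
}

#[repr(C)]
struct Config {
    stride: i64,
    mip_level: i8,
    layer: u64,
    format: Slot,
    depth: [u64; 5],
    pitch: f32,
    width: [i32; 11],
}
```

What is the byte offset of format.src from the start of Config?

Slot: 0..1  payload_len  (1B, 1-aligned); 1..8  -- padding (7B); 8..16  src  (8B, 8-aligned); 16..24  flags  (8B, 8-aligned); 24..28  version  (4B, 4-aligned); 28..30  dst  (2B, 2-aligned); 30..32  -- tail padding (2B); sizeof = 32, alignof = 8
0..8  stride  (8B, 8-aligned)
8..9  mip_level  (1B, 1-aligned)
9..16  -- padding (7B)
16..24  layer  (8B, 8-aligned)
24..56  format  (32B, 8-aligned)
within Slot: src at 8
24 + 8 = 32

32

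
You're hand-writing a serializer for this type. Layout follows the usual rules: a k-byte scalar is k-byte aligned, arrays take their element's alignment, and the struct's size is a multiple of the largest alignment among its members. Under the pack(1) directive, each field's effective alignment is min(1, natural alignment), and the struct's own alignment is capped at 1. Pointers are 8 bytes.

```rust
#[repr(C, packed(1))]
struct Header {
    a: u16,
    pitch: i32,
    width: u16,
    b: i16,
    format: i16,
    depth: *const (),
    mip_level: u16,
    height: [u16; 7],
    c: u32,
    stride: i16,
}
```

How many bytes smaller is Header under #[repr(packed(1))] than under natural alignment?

natural layout:
  a at 0 (size 2, align 2) → ends 2
  pad 2 to align 4 for pitch
  pitch at 4 (size 4, align 4) → ends 8
  width at 8 (size 2, align 2) → ends 10
  b at 10 (size 2, align 2) → ends 12
  format at 12 (size 2, align 2) → ends 14
  pad 2 to align 8 for depth
  depth at 16 (size 8, align 8) → ends 24
  mip_level at 24 (size 2, align 2) → ends 26
  height at 26 (size 14, align 2) → ends 40
  c at 40 (size 4, align 4) → ends 44
  stride at 44 (size 2, align 2) → ends 46
  tail pad 2 to reach multiple of 8
  total 48 bytes, alignment 8
packed(1) layout:
  a at 0 (size 2, align 1) → ends 2
  pitch at 2 (size 4, align 1) → ends 6
  width at 6 (size 2, align 1) → ends 8
  b at 8 (size 2, align 1) → ends 10
  format at 10 (size 2, align 1) → ends 12
  depth at 12 (size 8, align 1) → ends 20
  mip_level at 20 (size 2, align 1) → ends 22
  height at 22 (size 14, align 1) → ends 36
  c at 36 (size 4, align 1) → ends 40
  stride at 40 (size 2, align 1) → ends 42
  total 42 bytes, alignment 1
48 − 42 = 6

6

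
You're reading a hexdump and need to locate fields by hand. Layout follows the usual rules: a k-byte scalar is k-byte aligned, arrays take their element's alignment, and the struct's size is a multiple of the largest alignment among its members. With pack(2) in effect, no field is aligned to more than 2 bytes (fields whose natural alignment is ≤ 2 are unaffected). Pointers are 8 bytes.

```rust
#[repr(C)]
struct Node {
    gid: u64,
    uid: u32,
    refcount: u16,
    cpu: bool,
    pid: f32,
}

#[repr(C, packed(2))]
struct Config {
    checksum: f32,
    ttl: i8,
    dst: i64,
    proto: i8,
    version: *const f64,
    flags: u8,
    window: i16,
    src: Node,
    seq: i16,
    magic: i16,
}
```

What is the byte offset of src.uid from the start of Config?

Node: gid at 0 (size 8, align 8) → ends 8; uid at 8 (size 4, align 4) → ends 12; refcount at 12 (size 2, align 2) → ends 14; cpu at 14 (size 1, align 1) → ends 15; pad 1 to align 4 for pid; pid at 16 (size 4, align 4) → ends 20; tail pad 4 to reach multiple of 8; total 24 bytes, alignment 8
checksum at 0 (size 4, align 2) → ends 4
ttl at 4 (size 1, align 1) → ends 5
pad 1 to align 2 for dst
dst at 6 (size 8, align 2) → ends 14
proto at 14 (size 1, align 1) → ends 15
pad 1 to align 2 for version
version at 16 (size 8, align 2) → ends 24
flags at 24 (size 1, align 1) → ends 25
pad 1 to align 2 for window
window at 26 (size 2, align 2) → ends 28
src at 28 (size 24, align 2) → ends 52
within Node: uid at 8
28 + 8 = 36

36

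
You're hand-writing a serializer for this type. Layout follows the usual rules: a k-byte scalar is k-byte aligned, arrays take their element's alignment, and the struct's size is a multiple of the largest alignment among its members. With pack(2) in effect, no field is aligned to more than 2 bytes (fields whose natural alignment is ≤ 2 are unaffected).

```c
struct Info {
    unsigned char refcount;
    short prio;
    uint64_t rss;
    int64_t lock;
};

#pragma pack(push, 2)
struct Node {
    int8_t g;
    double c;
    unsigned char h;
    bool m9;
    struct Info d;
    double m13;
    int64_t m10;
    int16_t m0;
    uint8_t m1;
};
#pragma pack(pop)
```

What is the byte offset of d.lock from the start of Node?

Info: refcount at 0 (size 1, align 1) → ends 1; pad 1 to align 2 for prio; prio at 2 (size 2, align 2) → ends 4; pad 4 to align 8 for rss; rss at 8 (size 8, align 8) → ends 16; lock at 16 (size 8, align 8) → ends 24; total 24 bytes, alignment 8
g at 0 (size 1, align 1) → ends 1
pad 1 to align 2 for c
c at 2 (size 8, align 2) → ends 10
h at 10 (size 1, align 1) → ends 11
m9 at 11 (size 1, align 1) → ends 12
d at 12 (size 24, align 2) → ends 36
within Info: lock at 16
12 + 16 = 28

28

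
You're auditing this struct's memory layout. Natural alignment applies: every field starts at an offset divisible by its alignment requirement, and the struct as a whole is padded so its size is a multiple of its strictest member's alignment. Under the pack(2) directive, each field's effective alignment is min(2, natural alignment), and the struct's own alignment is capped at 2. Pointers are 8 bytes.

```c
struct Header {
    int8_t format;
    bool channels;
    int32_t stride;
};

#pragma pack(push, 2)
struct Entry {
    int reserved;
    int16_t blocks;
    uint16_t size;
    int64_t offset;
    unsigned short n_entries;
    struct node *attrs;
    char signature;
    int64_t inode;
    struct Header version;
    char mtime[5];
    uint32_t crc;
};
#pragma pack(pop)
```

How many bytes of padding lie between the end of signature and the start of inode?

1

Header: @0: format [1B, align 1] → 1; @1: channels [1B, align 1] → 2; +2 pad (align 4); @4: stride [4B, align 4] → 8; size 8, align 4
@0: reserved [4B, align 2] → 4
@4: blocks [2B, align 2] → 6
@6: size [2B, align 2] → 8
@8: offset [8B, align 2] → 16
@16: n_entries [2B, align 2] → 18
@18: attrs [8B, align 2] → 26
@26: signature [1B, align 1] → 27
+1 pad (align 2)
@28: inode [8B, align 2] → 36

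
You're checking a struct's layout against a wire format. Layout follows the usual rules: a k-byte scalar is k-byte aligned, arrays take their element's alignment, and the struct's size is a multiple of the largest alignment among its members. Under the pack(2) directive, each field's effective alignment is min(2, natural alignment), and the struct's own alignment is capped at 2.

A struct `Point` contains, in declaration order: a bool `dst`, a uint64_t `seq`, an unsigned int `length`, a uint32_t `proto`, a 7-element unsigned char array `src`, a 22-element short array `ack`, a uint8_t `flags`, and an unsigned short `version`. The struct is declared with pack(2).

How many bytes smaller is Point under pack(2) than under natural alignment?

6

natural layout:
  0..1  dst  (1B, 1-aligned)
  1..8  -- padding (7B)
  8..16  seq  (8B, 8-aligned)
  16..20  length  (4B, 4-aligned)
  20..24  proto  (4B, 4-aligned)
  24..31  src  (7B, 1-aligned)
  31..32  -- padding (1B)
  32..76  ack  (44B, 2-aligned)
  76..77  flags  (1B, 1-aligned)
  77..78  -- padding (1B)
  78..80  version  (2B, 2-aligned)
  sizeof = 80, alignof = 8
packed(2) layout:
  0..1  dst  (1B, 1-aligned)
  1..2  -- padding (1B)
  2..10  seq  (8B, 2-aligned)
  10..14  length  (4B, 2-aligned)
  14..18  proto  (4B, 2-aligned)
  18..25  src  (7B, 1-aligned)
  25..26  -- padding (1B)
  26..70  ack  (44B, 2-aligned)
  70..71  flags  (1B, 1-aligned)
  71..72  -- padding (1B)
  72..74  version  (2B, 2-aligned)
  sizeof = 74, alignof = 2
80 − 74 = 6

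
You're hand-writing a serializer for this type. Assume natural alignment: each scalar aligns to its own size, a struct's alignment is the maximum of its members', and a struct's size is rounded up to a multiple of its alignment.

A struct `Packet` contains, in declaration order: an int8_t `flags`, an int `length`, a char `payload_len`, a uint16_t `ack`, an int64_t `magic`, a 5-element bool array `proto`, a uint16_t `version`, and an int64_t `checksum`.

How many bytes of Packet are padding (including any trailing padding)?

flags at 0 (size 1, align 1) → ends 1
pad 3 to align 4 for length
length at 4 (size 4, align 4) → ends 8
payload_len at 8 (size 1, align 1) → ends 9
pad 1 to align 2 for ack
ack at 10 (size 2, align 2) → ends 12
pad 4 to align 8 for magic
magic at 16 (size 8, align 8) → ends 24
proto at 24 (size 5, align 1) → ends 29
pad 1 to align 2 for version
version at 30 (size 2, align 2) → ends 32
checksum at 32 (size 8, align 8) → ends 40
total 40 bytes, alignment 8
data bytes 31, size 40 → padding 9

9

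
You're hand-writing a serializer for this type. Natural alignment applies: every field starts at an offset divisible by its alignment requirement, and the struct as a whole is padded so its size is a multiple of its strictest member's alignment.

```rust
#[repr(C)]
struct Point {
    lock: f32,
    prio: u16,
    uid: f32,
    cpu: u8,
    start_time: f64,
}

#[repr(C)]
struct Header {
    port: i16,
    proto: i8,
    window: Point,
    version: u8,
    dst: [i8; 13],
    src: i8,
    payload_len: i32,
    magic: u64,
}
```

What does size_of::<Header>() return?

Point: lock at 0 (size 4, align 4) → ends 4; prio at 4 (size 2, align 2) → ends 6; pad 2 to align 4 for uid; uid at 8 (size 4, align 4) → ends 12; cpu at 12 (size 1, align 1) → ends 13; pad 3 to align 8 for start_time; start_time at 16 (size 8, align 8) → ends 24; total 24 bytes, alignment 8
port at 0 (size 2, align 2) → ends 2
proto at 2 (size 1, align 1) → ends 3
pad 5 to align 8 for window
window at 8 (size 24, align 8) → ends 32
version at 32 (size 1, align 1) → ends 33
dst at 33 (size 13, align 1) → ends 46
src at 46 (size 1, align 1) → ends 47
pad 1 to align 4 for payload_len
payload_len at 48 (size 4, align 4) → ends 52
pad 4 to align 8 for magic
magic at 56 (size 8, align 8) → ends 64
total 64 bytes, alignment 8

64 bytes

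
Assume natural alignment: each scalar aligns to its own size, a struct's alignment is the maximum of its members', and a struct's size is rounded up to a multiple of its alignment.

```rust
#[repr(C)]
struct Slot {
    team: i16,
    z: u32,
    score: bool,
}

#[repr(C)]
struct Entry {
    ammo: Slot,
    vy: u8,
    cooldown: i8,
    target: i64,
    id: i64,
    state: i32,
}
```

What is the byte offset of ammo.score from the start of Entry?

8

Slot: 0..2  team  (2B, 2-aligned); 2..4  -- padding (2B); 4..8  z  (4B, 4-aligned); 8..9  score  (1B, 1-aligned); 9..12  -- tail padding (3B); sizeof = 12, alignof = 4
0..12  ammo  (12B, 4-aligned)
within Slot: score at 8
0 + 8 = 8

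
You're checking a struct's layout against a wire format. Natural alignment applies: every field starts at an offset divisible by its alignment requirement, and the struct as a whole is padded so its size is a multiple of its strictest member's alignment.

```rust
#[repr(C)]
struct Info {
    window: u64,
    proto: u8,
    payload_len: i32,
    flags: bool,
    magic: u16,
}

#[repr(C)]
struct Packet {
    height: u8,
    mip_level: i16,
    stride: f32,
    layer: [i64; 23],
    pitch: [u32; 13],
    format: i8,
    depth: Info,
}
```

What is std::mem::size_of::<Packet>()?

272

Info: @0: window [8B, align 8] → 8; @8: proto [1B, align 1] → 9; +3 pad (align 4); @12: payload_len [4B, align 4] → 16; @16: flags [1B, align 1] → 17; +1 pad (align 2); @18: magic [2B, align 2] → 20; +4 tail pad (align 8); size 24, align 8
@0: height [1B, align 1] → 1
+1 pad (align 2)
@2: mip_level [2B, align 2] → 4
@4: stride [4B, align 4] → 8
@8: layer [184B, align 8] → 192
@192: pitch [52B, align 4] → 244
@244: format [1B, align 1] → 245
+3 pad (align 8)
@248: depth [24B, align 8] → 272
size 272, align 8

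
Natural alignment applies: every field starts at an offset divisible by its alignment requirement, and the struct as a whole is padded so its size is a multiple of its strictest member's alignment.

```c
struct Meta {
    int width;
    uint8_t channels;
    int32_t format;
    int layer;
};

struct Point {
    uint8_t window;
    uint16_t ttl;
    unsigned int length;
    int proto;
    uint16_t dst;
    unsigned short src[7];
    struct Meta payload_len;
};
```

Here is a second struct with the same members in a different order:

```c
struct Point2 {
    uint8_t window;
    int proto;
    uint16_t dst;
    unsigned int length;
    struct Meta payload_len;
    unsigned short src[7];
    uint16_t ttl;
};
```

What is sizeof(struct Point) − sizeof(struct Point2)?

Meta: 0..4  width  (4B, 4-aligned); 4..5  channels  (1B, 1-aligned); 5..8  -- padding (3B); 8..12  format  (4B, 4-aligned); 12..16  layer  (4B, 4-aligned); sizeof = 16, alignof = 4
0..1  window  (1B, 1-aligned)
1..2  -- padding (1B)
2..4  ttl  (2B, 2-aligned)
4..8  length  (4B, 4-aligned)
8..12  proto  (4B, 4-aligned)
12..14  dst  (2B, 2-aligned)
14..28  src  (14B, 2-aligned)
28..44  payload_len  (16B, 4-aligned)
sizeof = 44, alignof = 4
— Point2 —
0..1  window  (1B, 1-aligned)
1..4  -- padding (3B)
4..8  proto  (4B, 4-aligned)
8..10  dst  (2B, 2-aligned)
10..12  -- padding (2B)
12..16  length  (4B, 4-aligned)
16..32  payload_len  (16B, 4-aligned)
32..46  src  (14B, 2-aligned)
46..48  ttl  (2B, 2-aligned)
sizeof = 48, alignof = 4
44 − 48 = -4

-4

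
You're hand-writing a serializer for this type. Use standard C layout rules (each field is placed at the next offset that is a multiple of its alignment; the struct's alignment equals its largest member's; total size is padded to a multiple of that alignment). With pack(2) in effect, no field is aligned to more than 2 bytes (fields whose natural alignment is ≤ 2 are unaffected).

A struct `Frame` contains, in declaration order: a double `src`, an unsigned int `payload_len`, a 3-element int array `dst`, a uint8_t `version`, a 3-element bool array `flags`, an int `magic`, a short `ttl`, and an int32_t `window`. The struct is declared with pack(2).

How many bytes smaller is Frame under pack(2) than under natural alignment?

2

natural layout:
  @0: src [8B, align 8] → 8
  @8: payload_len [4B, align 4] → 12
  @12: dst [12B, align 4] → 24
  @24: version [1B, align 1] → 25
  @25: flags [3B, align 1] → 28
  @28: magic [4B, align 4] → 32
  @32: ttl [2B, align 2] → 34
  +2 pad (align 4)
  @36: window [4B, align 4] → 40
  size 40, align 8
packed(2) layout:
  @0: src [8B, align 2] → 8
  @8: payload_len [4B, align 2] → 12
  @12: dst [12B, align 2] → 24
  @24: version [1B, align 1] → 25
  @25: flags [3B, align 1] → 28
  @28: magic [4B, align 2] → 32
  @32: ttl [2B, align 2] → 34
  @34: window [4B, align 2] → 38
  size 38, align 2
40 − 38 = 2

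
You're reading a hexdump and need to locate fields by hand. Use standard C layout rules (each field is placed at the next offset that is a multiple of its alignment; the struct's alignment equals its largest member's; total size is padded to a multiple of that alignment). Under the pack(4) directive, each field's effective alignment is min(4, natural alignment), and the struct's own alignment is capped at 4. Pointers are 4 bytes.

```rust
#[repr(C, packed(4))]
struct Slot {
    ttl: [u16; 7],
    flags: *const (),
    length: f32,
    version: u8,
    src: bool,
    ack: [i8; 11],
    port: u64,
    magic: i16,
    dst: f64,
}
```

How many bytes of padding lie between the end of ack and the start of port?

3

0..14  ttl  (14B, 2-aligned)
14..16  -- padding (2B)
16..20  flags  (4B, 4-aligned)
20..24  length  (4B, 4-aligned)
24..25  version  (1B, 1-aligned)
25..26  src  (1B, 1-aligned)
26..37  ack  (11B, 1-aligned)
37..40  -- padding (3B)
40..48  port  (8B, 4-aligned)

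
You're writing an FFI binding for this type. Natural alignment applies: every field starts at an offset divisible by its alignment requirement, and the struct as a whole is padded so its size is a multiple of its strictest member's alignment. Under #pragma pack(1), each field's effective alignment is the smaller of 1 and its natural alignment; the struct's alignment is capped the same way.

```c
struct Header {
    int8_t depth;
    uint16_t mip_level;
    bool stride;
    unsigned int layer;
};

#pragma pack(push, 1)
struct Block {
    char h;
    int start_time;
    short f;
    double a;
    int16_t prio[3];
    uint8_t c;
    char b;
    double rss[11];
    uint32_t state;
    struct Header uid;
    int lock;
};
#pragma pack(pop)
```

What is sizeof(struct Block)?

131 bytes

Header: depth at 0 (size 1, align 1) → ends 1; pad 1 to align 2 for mip_level; mip_level at 2 (size 2, align 2) → ends 4; stride at 4 (size 1, align 1) → ends 5; pad 3 to align 4 for layer; layer at 8 (size 4, align 4) → ends 12; total 12 bytes, alignment 4
h at 0 (size 1, align 1) → ends 1
start_time at 1 (size 4, align 1) → ends 5
f at 5 (size 2, align 1) → ends 7
a at 7 (size 8, align 1) → ends 15
prio at 15 (size 6, align 1) → ends 21
c at 21 (size 1, align 1) → ends 22
b at 22 (size 1, align 1) → ends 23
rss at 23 (size 88, align 1) → ends 111
state at 111 (size 4, align 1) → ends 115
uid at 115 (size 12, align 1) → ends 127
lock at 127 (size 4, align 1) → ends 131
total 131 bytes, alignment 1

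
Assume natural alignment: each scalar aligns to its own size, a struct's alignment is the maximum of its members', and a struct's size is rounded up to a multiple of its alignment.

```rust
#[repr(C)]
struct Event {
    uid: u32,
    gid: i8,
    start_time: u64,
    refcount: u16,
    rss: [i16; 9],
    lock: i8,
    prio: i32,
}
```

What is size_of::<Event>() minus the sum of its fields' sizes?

0..4  uid  (4B, 4-aligned)
4..5  gid  (1B, 1-aligned)
5..8  -- padding (3B)
8..16  start_time  (8B, 8-aligned)
16..18  refcount  (2B, 2-aligned)
18..36  rss  (18B, 2-aligned)
36..37  lock  (1B, 1-aligned)
37..40  -- padding (3B)
40..44  prio  (4B, 4-aligned)
44..48  -- tail padding (4B)
sizeof = 48, alignof = 8
data bytes 38, size 48 → padding 10

10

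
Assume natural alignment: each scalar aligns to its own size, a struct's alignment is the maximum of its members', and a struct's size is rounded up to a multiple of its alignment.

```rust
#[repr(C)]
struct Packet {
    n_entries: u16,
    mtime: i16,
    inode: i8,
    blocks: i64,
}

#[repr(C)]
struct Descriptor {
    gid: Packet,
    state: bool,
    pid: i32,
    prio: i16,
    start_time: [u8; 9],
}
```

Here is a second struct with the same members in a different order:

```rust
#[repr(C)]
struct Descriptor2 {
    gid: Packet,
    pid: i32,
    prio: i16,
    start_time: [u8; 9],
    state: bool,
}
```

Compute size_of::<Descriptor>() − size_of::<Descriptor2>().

8

Packet: n_entries at 0 (size 2, align 2) → ends 2; mtime at 2 (size 2, align 2) → ends 4; inode at 4 (size 1, align 1) → ends 5; pad 3 to align 8 for blocks; blocks at 8 (size 8, align 8) → ends 16; total 16 bytes, alignment 8
gid at 0 (size 16, align 8) → ends 16
state at 16 (size 1, align 1) → ends 17
pad 3 to align 4 for pid
pid at 20 (size 4, align 4) → ends 24
prio at 24 (size 2, align 2) → ends 26
start_time at 26 (size 9, align 1) → ends 35
tail pad 5 to reach multiple of 8
total 40 bytes, alignment 8
— Descriptor2 —
gid at 0 (size 16, align 8) → ends 16
pid at 16 (size 4, align 4) → ends 20
prio at 20 (size 2, align 2) → ends 22
start_time at 22 (size 9, align 1) → ends 31
state at 31 (size 1, align 1) → ends 32
total 32 bytes, alignment 8
40 − 32 = 8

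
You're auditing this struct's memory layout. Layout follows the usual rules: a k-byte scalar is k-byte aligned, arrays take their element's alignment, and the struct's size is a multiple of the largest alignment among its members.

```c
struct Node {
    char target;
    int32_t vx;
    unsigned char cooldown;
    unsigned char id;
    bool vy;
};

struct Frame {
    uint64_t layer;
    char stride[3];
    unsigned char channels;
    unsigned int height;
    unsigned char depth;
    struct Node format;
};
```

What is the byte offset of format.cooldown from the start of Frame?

28

Node: 0..1  target  (1B, 1-aligned); 1..4  -- padding (3B); 4..8  vx  (4B, 4-aligned); 8..9  cooldown  (1B, 1-aligned); 9..10  id  (1B, 1-aligned); 10..11  vy  (1B, 1-aligned); 11..12  -- tail padding (1B); sizeof = 12, alignof = 4
0..8  layer  (8B, 8-aligned)
8..11  stride  (3B, 1-aligned)
11..12  channels  (1B, 1-aligned)
12..16  height  (4B, 4-aligned)
16..17  depth  (1B, 1-aligned)
17..20  -- padding (3B)
20..32  format  (12B, 4-aligned)
within Node: cooldown at 8
20 + 8 = 28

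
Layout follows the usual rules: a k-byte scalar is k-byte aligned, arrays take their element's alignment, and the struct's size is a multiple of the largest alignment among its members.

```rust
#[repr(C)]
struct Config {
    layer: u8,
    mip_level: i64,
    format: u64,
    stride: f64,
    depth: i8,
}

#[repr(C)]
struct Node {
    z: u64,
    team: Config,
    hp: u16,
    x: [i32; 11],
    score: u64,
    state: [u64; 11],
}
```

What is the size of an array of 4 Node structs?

768

Config: layer at 0 (size 1, align 1) → ends 1; pad 7 to align 8 for mip_level; mip_level at 8 (size 8, align 8) → ends 16; format at 16 (size 8, align 8) → ends 24; stride at 24 (size 8, align 8) → ends 32; depth at 32 (size 1, align 1) → ends 33; tail pad 7 to reach multiple of 8; total 40 bytes, alignment 8
z at 0 (size 8, align 8) → ends 8
team at 8 (size 40, align 8) → ends 48
hp at 48 (size 2, align 2) → ends 50
pad 2 to align 4 for x
x at 52 (size 44, align 4) → ends 96
score at 96 (size 8, align 8) → ends 104
state at 104 (size 88, align 8) → ends 192
total 192 bytes, alignment 8
array of 4: 4 × 192 = 768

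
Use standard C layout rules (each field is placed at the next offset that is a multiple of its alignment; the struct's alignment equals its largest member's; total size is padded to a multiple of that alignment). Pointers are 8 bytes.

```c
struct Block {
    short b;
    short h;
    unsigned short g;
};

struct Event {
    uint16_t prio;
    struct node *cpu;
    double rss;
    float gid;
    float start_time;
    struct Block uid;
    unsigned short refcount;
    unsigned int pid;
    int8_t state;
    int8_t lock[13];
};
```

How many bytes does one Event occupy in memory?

Block: 0..2  b  (2B, 2-aligned); 2..4  h  (2B, 2-aligned); 4..6  g  (2B, 2-aligned); sizeof = 6, alignof = 2
0..2  prio  (2B, 2-aligned)
2..8  -- padding (6B)
8..16  cpu  (8B, 8-aligned)
16..24  rss  (8B, 8-aligned)
24..28  gid  (4B, 4-aligned)
28..32  start_time  (4B, 4-aligned)
32..38  uid  (6B, 2-aligned)
38..40  refcount  (2B, 2-aligned)
40..44  pid  (4B, 4-aligned)
44..45  state  (1B, 1-aligned)
45..58  lock  (13B, 1-aligned)
58..64  -- tail padding (6B)
sizeof = 64, alignof = 8

64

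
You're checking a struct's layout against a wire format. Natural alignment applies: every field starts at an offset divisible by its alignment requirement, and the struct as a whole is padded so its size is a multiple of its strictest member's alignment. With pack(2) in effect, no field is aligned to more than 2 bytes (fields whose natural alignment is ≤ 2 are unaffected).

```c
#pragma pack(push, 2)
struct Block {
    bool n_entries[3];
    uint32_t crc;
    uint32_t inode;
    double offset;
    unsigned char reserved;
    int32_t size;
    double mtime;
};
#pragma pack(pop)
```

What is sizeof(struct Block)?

34

n_entries at 0 (size 3, align 1) → ends 3
pad 1 to align 2 for crc
crc at 4 (size 4, align 2) → ends 8
inode at 8 (size 4, align 2) → ends 12
offset at 12 (size 8, align 2) → ends 20
reserved at 20 (size 1, align 1) → ends 21
pad 1 to align 2 for size
size at 22 (size 4, align 2) → ends 26
mtime at 26 (size 8, align 2) → ends 34
total 34 bytes, alignment 2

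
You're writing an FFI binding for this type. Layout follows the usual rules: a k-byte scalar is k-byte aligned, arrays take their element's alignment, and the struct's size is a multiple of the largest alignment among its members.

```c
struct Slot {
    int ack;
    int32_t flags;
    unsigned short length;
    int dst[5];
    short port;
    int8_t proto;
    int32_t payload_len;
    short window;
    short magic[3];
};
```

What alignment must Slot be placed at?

4

member alignments: ack=4, flags=4, length=2, dst=4, port=2, proto=1, payload_len=4, window=2, magic=2
max = 4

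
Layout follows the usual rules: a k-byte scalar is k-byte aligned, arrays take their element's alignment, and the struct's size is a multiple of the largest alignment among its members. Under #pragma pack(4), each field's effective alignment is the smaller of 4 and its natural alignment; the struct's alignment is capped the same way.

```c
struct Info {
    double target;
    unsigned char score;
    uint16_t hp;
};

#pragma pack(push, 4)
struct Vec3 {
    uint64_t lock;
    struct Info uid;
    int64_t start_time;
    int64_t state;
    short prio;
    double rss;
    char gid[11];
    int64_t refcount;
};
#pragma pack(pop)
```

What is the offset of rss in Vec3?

Info: @0: target [8B, align 8] → 8; @8: score [1B, align 1] → 9; +1 pad (align 2); @10: hp [2B, align 2] → 12; +4 tail pad (align 8); size 16, align 8
@0: lock [8B, align 4] → 8
@8: uid [16B, align 4] → 24
@24: start_time [8B, align 4] → 32
@32: state [8B, align 4] → 40
@40: prio [2B, align 2] → 42
+2 pad (align 4)
@44: rss [8B, align 4] → 52

44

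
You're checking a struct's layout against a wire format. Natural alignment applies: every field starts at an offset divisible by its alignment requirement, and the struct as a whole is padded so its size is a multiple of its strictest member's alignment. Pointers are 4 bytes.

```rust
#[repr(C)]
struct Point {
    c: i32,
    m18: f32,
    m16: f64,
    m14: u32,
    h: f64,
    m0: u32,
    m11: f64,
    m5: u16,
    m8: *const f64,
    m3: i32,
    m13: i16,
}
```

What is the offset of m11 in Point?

40

@0: c [4B, align 4] → 4
@4: m18 [4B, align 4] → 8
@8: m16 [8B, align 8] → 16
@16: m14 [4B, align 4] → 20
+4 pad (align 8)
@24: h [8B, align 8] → 32
@32: m0 [4B, align 4] → 36
+4 pad (align 8)
@40: m11 [8B, align 8] → 48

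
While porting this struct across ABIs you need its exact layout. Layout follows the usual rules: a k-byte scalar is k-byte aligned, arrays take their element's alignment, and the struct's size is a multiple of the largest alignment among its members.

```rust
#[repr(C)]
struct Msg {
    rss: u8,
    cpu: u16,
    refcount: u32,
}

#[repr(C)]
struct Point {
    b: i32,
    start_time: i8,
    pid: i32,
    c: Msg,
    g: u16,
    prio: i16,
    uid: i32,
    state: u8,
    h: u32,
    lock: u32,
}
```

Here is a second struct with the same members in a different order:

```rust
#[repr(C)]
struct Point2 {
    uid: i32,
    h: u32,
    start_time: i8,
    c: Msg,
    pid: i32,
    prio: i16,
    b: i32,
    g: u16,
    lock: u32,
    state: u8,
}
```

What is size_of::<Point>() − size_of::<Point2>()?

-4

Msg: 0..1  rss  (1B, 1-aligned); 1..2  -- padding (1B); 2..4  cpu  (2B, 2-aligned); 4..8  refcount  (4B, 4-aligned); sizeof = 8, alignof = 4
0..4  b  (4B, 4-aligned)
4..5  start_time  (1B, 1-aligned)
5..8  -- padding (3B)
8..12  pid  (4B, 4-aligned)
12..20  c  (8B, 4-aligned)
20..22  g  (2B, 2-aligned)
22..24  prio  (2B, 2-aligned)
24..28  uid  (4B, 4-aligned)
28..29  state  (1B, 1-aligned)
29..32  -- padding (3B)
32..36  h  (4B, 4-aligned)
36..40  lock  (4B, 4-aligned)
sizeof = 40, alignof = 4
— Point2 —
0..4  uid  (4B, 4-aligned)
4..8  h  (4B, 4-aligned)
8..9  start_time  (1B, 1-aligned)
9..12  -- padding (3B)
12..20  c  (8B, 4-aligned)
20..24  pid  (4B, 4-aligned)
24..26  prio  (2B, 2-aligned)
26..28  -- padding (2B)
28..32  b  (4B, 4-aligned)
32..34  g  (2B, 2-aligned)
34..36  -- padding (2B)
36..40  lock  (4B, 4-aligned)
40..41  state  (1B, 1-aligned)
41..44  -- tail padding (3B)
sizeof = 44, alignof = 4
40 − 44 = -4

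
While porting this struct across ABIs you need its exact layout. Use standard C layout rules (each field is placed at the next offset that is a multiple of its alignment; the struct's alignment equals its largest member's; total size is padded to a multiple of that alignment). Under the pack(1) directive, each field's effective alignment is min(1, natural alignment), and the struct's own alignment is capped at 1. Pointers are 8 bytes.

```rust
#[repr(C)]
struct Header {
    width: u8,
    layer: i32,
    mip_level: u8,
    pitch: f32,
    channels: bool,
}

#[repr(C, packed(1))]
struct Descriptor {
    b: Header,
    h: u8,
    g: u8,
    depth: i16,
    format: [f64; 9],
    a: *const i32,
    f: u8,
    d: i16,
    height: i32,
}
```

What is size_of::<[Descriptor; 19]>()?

2109

Header: 0..1  width  (1B, 1-aligned); 1..4  -- padding (3B); 4..8  layer  (4B, 4-aligned); 8..9  mip_level  (1B, 1-aligned); 9..12  -- padding (3B); 12..16  pitch  (4B, 4-aligned); 16..17  channels  (1B, 1-aligned); 17..20  -- tail padding (3B); sizeof = 20, alignof = 4
0..20  b  (20B, 1-aligned)
20..21  h  (1B, 1-aligned)
21..22  g  (1B, 1-aligned)
22..24  depth  (2B, 1-aligned)
24..96  format  (72B, 1-aligned)
96..104  a  (8B, 1-aligned)
104..105  f  (1B, 1-aligned)
105..107  d  (2B, 1-aligned)
107..111  height  (4B, 1-aligned)
sizeof = 111, alignof = 1
array of 19: 19 × 111 = 2109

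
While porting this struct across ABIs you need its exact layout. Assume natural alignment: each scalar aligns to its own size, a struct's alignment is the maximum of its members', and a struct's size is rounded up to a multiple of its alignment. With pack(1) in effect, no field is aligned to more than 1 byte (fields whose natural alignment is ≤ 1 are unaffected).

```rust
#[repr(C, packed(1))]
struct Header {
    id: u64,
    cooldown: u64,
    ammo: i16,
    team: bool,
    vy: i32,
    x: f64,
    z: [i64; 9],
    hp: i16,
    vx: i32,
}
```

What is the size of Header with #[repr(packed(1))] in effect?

109

@0: id [8B, align 1] → 8
@8: cooldown [8B, align 1] → 16
@16: ammo [2B, align 1] → 18
@18: team [1B, align 1] → 19
@19: vy [4B, align 1] → 23
@23: x [8B, align 1] → 31
@31: z [72B, align 1] → 103
@103: hp [2B, align 1] → 105
@105: vx [4B, align 1] → 109
size 109, align 1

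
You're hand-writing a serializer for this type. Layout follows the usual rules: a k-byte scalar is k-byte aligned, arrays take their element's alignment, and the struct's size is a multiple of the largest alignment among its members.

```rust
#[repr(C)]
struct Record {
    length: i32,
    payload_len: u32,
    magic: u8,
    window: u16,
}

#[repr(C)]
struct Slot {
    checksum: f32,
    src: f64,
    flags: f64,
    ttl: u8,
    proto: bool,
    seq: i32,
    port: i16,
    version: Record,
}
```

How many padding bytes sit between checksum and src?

Record: @0: length [4B, align 4] → 4; @4: payload_len [4B, align 4] → 8; @8: magic [1B, align 1] → 9; +1 pad (align 2); @10: window [2B, align 2] → 12; size 12, align 4
@0: checksum [4B, align 4] → 4
+4 pad (align 8)
@8: src [8B, align 8] → 16

4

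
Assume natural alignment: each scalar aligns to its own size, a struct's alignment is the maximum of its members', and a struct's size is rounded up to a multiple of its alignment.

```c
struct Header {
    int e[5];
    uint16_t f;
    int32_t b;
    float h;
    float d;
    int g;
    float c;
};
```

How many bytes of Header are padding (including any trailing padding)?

2

e at 0 (size 20, align 4) → ends 20
f at 20 (size 2, align 2) → ends 22
pad 2 to align 4 for b
b at 24 (size 4, align 4) → ends 28
h at 28 (size 4, align 4) → ends 32
d at 32 (size 4, align 4) → ends 36
g at 36 (size 4, align 4) → ends 40
c at 40 (size 4, align 4) → ends 44
total 44 bytes, alignment 4
data bytes 42, size 44 → padding 2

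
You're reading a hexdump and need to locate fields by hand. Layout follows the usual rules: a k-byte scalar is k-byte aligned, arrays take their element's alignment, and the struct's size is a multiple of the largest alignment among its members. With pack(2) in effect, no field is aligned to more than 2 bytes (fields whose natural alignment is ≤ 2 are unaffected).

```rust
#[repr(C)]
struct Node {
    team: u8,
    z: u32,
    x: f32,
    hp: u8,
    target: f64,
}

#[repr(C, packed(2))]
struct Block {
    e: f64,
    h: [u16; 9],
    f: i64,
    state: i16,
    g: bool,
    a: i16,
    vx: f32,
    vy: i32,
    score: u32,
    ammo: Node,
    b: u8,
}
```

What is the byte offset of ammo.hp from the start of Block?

Node: 0..1  team  (1B, 1-aligned); 1..4  -- padding (3B); 4..8  z  (4B, 4-aligned); 8..12  x  (4B, 4-aligned); 12..13  hp  (1B, 1-aligned); 13..16  -- padding (3B); 16..24  target  (8B, 8-aligned); sizeof = 24, alignof = 8
0..8  e  (8B, 2-aligned)
8..26  h  (18B, 2-aligned)
26..34  f  (8B, 2-aligned)
34..36  state  (2B, 2-aligned)
36..37  g  (1B, 1-aligned)
37..38  -- padding (1B)
38..40  a  (2B, 2-aligned)
40..44  vx  (4B, 2-aligned)
44..48  vy  (4B, 2-aligned)
48..52  score  (4B, 2-aligned)
52..76  ammo  (24B, 2-aligned)
within Node: hp at 12
52 + 12 = 64

64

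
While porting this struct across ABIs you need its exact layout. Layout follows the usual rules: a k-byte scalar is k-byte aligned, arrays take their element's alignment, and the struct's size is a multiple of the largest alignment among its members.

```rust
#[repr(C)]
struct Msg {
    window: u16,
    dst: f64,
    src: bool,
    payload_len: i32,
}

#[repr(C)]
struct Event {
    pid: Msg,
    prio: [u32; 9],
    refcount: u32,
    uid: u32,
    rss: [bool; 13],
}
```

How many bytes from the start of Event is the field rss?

Msg: window at 0 (size 2, align 2) → ends 2; pad 6 to align 8 for dst; dst at 8 (size 8, align 8) → ends 16; src at 16 (size 1, align 1) → ends 17; pad 3 to align 4 for payload_len; payload_len at 20 (size 4, align 4) → ends 24; total 24 bytes, alignment 8
pid at 0 (size 24, align 8) → ends 24
prio at 24 (size 36, align 4) → ends 60
refcount at 60 (size 4, align 4) → ends 64
uid at 64 (size 4, align 4) → ends 68
rss at 68 (size 13, align 1) → ends 81

68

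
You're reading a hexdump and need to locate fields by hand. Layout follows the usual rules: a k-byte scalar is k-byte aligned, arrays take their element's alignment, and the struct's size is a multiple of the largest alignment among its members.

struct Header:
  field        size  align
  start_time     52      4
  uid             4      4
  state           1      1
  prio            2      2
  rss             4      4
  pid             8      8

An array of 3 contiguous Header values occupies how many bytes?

0..52  start_time  (52B, 4-aligned)
52..56  uid  (4B, 4-aligned)
56..57  state  (1B, 1-aligned)
57..58  -- padding (1B)
58..60  prio  (2B, 2-aligned)
60..64  rss  (4B, 4-aligned)
64..72  pid  (8B, 8-aligned)
sizeof = 72, alignof = 8
array of 3: 3 × 72 = 216

216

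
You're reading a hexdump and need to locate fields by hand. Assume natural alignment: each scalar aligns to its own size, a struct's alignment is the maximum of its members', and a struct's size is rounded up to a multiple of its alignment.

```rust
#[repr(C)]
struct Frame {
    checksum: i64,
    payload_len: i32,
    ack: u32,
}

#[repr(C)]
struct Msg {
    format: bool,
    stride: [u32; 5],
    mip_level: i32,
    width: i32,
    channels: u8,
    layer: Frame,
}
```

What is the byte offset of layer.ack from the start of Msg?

52

Frame: @0: checksum [8B, align 8] → 8; @8: payload_len [4B, align 4] → 12; @12: ack [4B, align 4] → 16; size 16, align 8
@0: format [1B, align 1] → 1
+3 pad (align 4)
@4: stride [20B, align 4] → 24
@24: mip_level [4B, align 4] → 28
@28: width [4B, align 4] → 32
@32: channels [1B, align 1] → 33
+7 pad (align 8)
@40: layer [16B, align 8] → 56
within Frame: ack at 12
40 + 12 = 52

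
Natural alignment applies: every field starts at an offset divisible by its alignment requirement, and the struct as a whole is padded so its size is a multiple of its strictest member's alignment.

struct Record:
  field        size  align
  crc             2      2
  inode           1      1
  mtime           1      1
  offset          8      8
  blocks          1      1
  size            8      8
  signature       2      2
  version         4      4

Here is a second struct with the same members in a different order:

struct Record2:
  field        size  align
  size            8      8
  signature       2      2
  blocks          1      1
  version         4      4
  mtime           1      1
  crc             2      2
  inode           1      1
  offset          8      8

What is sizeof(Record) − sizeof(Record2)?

@0: crc [2B, align 2] → 2
@2: inode [1B, align 1] → 3
@3: mtime [1B, align 1] → 4
+4 pad (align 8)
@8: offset [8B, align 8] → 16
@16: blocks [1B, align 1] → 17
+7 pad (align 8)
@24: size [8B, align 8] → 32
@32: signature [2B, align 2] → 34
+2 pad (align 4)
@36: version [4B, align 4] → 40
size 40, align 8
— Record2 —
@0: size [8B, align 8] → 8
@8: signature [2B, align 2] → 10
@10: blocks [1B, align 1] → 11
+1 pad (align 4)
@12: version [4B, align 4] → 16
@16: mtime [1B, align 1] → 17
+1 pad (align 2)
@18: crc [2B, align 2] → 20
@20: inode [1B, align 1] → 21
+3 pad (align 8)
@24: offset [8B, align 8] → 32
size 32, align 8
40 − 32 = 8

8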